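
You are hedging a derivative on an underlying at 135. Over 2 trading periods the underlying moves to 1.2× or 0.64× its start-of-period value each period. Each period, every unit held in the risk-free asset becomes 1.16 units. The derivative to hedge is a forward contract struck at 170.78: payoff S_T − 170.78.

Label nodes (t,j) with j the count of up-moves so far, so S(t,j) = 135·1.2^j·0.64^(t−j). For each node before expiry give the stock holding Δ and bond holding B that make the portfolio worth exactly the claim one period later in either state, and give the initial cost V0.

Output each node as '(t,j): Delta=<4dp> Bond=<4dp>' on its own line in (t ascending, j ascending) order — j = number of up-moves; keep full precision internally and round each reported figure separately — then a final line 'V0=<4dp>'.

(0,0): Delta=1.0000 Bond=-126.9174
(1,0): Delta=1.0000 Bond=-147.2241
(1,1): Delta=1.0000 Bond=-147.2241
V0=8.0826

Under the risk-neutral measure, an up-move has probability p* = (R−d)/(u−d) = 0.9286 and values discount at R = 1.16.
Terminal values V(2,·): V(2,0)=-115.4840, V(2,1)=-67.1000, V(2,2)=23.6200
Node (1,0) S=86.4000: V=(p*·-67.1000+(1−p*)·-115.4840)/1.16=-60.8241; Δ=(-67.1000−-115.4840)/(103.6800−55.2960)=1.0000; B=V−Δ·S=-147.2241
Node (1,1) S=162.0000: V=(p*·23.6200+(1−p*)·-67.1000)/1.16=14.7759; Δ=(23.6200−-67.1000)/(194.4000−103.6800)=1.0000; B=V−Δ·S=-147.2241
Node (0,0) S=135.0000: V=(p*·14.7759+(1−p*)·-60.8241)/1.16=8.0826; Δ=(14.7759−-60.8241)/(162.0000−86.4000)=1.0000; B=V−Δ·S=-126.9174
The time-0 hedge costs 8.0826, which is the no-arbitrage price.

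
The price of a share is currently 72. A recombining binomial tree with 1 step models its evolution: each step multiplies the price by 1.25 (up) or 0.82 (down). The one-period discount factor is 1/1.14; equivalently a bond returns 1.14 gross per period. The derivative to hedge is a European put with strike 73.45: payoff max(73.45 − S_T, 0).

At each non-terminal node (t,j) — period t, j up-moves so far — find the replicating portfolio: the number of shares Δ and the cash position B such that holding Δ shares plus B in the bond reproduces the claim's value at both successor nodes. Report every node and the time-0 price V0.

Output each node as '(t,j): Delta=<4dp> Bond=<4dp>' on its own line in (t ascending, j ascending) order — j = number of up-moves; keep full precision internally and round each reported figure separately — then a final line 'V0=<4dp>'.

(0,0): Delta=-0.4654 Bond=36.7452
V0=3.2336

No-arbitrage ⇒ martingale measure with p* = (R−d)/(u−d) = 0.7442.
Terminal values V(1,·): V(1,0)=14.4100, V(1,1)=0.0000
Node (0,0) S=72.0000: V=(p*·0.0000+(1−p*)·14.4100)/1.14=3.2336; Δ=(0.0000−14.4100)/(90.0000−59.0400)=-0.4654; B=V−Δ·S=36.7452
Root portfolio cost Δ·72+B reproduces V0=3.2336.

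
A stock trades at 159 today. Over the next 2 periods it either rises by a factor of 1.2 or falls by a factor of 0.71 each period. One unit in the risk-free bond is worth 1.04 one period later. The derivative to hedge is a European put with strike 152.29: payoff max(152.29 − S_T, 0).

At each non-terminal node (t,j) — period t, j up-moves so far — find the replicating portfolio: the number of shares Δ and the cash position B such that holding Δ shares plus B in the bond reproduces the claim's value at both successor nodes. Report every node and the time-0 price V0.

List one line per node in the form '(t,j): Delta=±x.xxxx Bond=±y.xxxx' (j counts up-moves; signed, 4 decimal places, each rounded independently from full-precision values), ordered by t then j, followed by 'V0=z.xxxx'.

(0,0): Delta=-0.3627 Bond=71.6273
(1,0): Delta=-1.0000 Bond=146.4327
(1,1): Delta=-0.1799 Bond=39.6122
V0=13.9517

Risk-neutral probability p* = (R−d)/(u−d) = (1.04−0.71)/(1.2−0.71) = 0.6735.
At expiry t=2: V(2,0)=72.1381, V(2,1)=16.8220, V(2,2)=0.0000
  t=1,j=0: stock 112.8900 → up 135.4680 (V=16.8220), down 80.1519 (V=72.1381). Price 33.5427; hedge Δ=-1.0000, bond B=146.4327.
  t=1,j=1: stock 190.8000 → up 228.9600 (V=0.0000), down 135.4680 (V=16.8220). Price 5.2816; hedge Δ=-0.1799, bond B=39.6122.
  t=0,j=0: stock 159.0000 → up 190.8000 (V=5.2816), down 112.8900 (V=33.5427). Price 13.9517; hedge Δ=-0.3627, bond B=71.6273.
Each (Δ,B) replicates both successor values, so the strategy is self-financing and V0 is arbitrage-free.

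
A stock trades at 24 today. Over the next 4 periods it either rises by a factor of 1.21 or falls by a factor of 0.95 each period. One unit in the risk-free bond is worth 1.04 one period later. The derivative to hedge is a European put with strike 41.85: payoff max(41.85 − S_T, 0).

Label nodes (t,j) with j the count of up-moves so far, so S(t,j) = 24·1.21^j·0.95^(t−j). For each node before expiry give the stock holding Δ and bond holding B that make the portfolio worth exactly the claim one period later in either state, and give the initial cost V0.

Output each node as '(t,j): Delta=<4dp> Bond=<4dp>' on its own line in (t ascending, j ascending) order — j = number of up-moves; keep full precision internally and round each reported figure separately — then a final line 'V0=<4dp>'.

(0,0): Delta=-0.9433 Bond=34.5304
(1,0): Delta=-1.0000 Bond=37.2045
(1,1): Delta=-0.8592 Bond=33.4695
(2,0): Delta=-1.0000 Bond=38.6927
(2,1): Delta=-1.0000 Bond=38.6927
(2,2): Delta=-0.6504 Bond=27.4712
(3,0): Delta=-1.0000 Bond=40.2404
(3,1): Delta=-1.0000 Bond=40.2404
(3,2): Delta=-1.0000 Bond=40.2404
(3,3): Delta=-0.1319 Bond=6.5262
V0=11.8913

Risk-neutral probability p* = (R−d)/(u−d) = (1.04−0.95)/(1.21−0.95) = 0.3462.
Payoff layer (t=4): V(4,0)=22.3019, V(4,1)=16.9518, V(4,2)=10.1376, V(4,3)=1.4584, V(4,4)=0.0000
(3,0): S=20.5770. Δ = (V_up−V_dn)/(S_up−S_dn) = (16.9518−22.3019)/(24.8982−19.5481) = -1.0000. V = [p*·16.9518 + (1−p*)·22.3019]/1.04 = 19.6634. B = V − Δ·S = 40.2404.
(3,1): S=26.2086. Δ = (V_up−V_dn)/(S_up−S_dn) = (10.1376−16.9518)/(31.7124−24.8982) = -1.0000. V = [p*·10.1376 + (1−p*)·16.9518]/1.04 = 14.0318. B = V − Δ·S = 40.2404.
(3,2): S=33.3815. Δ = (V_up−V_dn)/(S_up−S_dn) = (1.4584−10.1376)/(40.3916−31.7124) = -1.0000. V = [p*·1.4584 + (1−p*)·10.1376]/1.04 = 6.8589. B = V − Δ·S = 40.2404.
(3,3): S=42.5175. Δ = (V_up−V_dn)/(S_up−S_dn) = (0.0000−1.4584)/(51.4461−40.3916) = -0.1319. V = [p*·0.0000 + (1−p*)·1.4584]/1.04 = 0.9169. B = V − Δ·S = 6.5262.
(2,0): S=21.6600. Δ = (V_up−V_dn)/(S_up−S_dn) = (14.0318−19.6634)/(26.2086−20.5770) = -1.0000. V = [p*·14.0318 + (1−p*)·19.6634]/1.04 = 17.0327. B = V − Δ·S = 38.6927.
(2,1): S=27.5880. Δ = (V_up−V_dn)/(S_up−S_dn) = (6.8589−14.0318)/(33.3815−26.2086) = -1.0000. V = [p*·6.8589 + (1−p*)·14.0318]/1.04 = 11.1047. B = V − Δ·S = 38.6927.
(2,2): S=35.1384. Δ = (V_up−V_dn)/(S_up−S_dn) = (0.9169−6.8589)/(42.5175−33.3815) = -0.6504. V = [p*·0.9169 + (1−p*)·6.8589]/1.04 = 4.6174. B = V − Δ·S = 27.4712.
(1,0): S=22.8000. Δ = (V_up−V_dn)/(S_up−S_dn) = (11.1047−17.0327)/(27.5880−21.6600) = -1.0000. V = [p*·11.1047 + (1−p*)·17.0327]/1.04 = 14.4045. B = V − Δ·S = 37.2045.
(1,1): S=29.0400. Δ = (V_up−V_dn)/(S_up−S_dn) = (4.6174−11.1047)/(35.1384−27.5880) = -0.8592. V = [p*·4.6174 + (1−p*)·11.1047]/1.04 = 8.5183. B = V − Δ·S = 33.4695.
(0,0): S=24.0000. Δ = (V_up−V_dn)/(S_up−S_dn) = (8.5183−14.4045)/(29.0400−22.8000) = -0.9433. V = [p*·8.5183 + (1−p*)·14.4045]/1.04 = 11.8913. B = V − Δ·S = 34.5304.
Check: Δ(0,0)·S0 + B(0,0) = 11.8913 = V0.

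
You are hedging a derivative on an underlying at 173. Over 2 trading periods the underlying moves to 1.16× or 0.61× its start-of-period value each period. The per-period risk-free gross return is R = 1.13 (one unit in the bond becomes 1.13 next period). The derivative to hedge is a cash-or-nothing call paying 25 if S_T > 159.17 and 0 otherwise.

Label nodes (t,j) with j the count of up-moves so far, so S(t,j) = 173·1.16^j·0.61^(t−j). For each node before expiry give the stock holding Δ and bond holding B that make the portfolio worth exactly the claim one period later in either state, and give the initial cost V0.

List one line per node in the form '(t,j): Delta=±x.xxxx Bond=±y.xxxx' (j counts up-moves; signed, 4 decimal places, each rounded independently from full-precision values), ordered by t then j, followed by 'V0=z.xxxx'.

(0,0): Delta=0.2198 Bond=-20.5301
(1,0): Delta=0.0000 Bond=0.0000
(1,1): Delta=0.2265 Bond=-24.5374
V0=17.5011

No-arbitrage ⇒ martingale measure with p* = (R−d)/(u−d) = 0.9455.
Terminal payoffs: V(2,0)=0.0000, V(2,1)=0.0000, V(2,2)=25.0000
  t=1,j=0: stock 105.5300 → up 122.4148 (V=0.0000), down 64.3733 (V=0.0000). Price 0.0000; hedge Δ=0.0000, bond B=0.0000.
  t=1,j=1: stock 200.6800 → up 232.7888 (V=25.0000), down 122.4148 (V=0.0000). Price 20.9171; hedge Δ=0.2265, bond B=-24.5374.
  t=0,j=0: stock 173.0000 → up 200.6800 (V=20.9171), down 105.5300 (V=0.0000). Price 17.5011; hedge Δ=0.2198, bond B=-20.5301.
Each (Δ,B) replicates both successor values, so the strategy is self-financing and V0 is arbitrage-free.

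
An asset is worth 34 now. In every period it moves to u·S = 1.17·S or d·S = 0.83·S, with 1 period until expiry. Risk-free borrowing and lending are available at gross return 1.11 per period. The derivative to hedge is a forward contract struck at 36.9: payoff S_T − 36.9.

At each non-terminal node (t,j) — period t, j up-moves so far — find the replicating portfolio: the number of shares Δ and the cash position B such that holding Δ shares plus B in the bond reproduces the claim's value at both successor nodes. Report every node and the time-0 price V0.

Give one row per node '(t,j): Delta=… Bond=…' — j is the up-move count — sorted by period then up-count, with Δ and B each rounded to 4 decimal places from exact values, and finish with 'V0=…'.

Under the risk-neutral measure, an up-move has probability p* = (R−d)/(u−d) = 0.8235 and values discount at R = 1.11.
Payoff layer (t=1): V(1,0)=-8.6800, V(1,1)=2.8800
Node (0,0) S=34.0000: V=(p*·2.8800+(1−p*)·-8.6800)/1.11=0.7568; Δ=(2.8800−-8.6800)/(39.7800−28.2200)=1.0000; B=V−Δ·S=-33.2432
Self-financing check: at every node Δ·S+B equals the discounted successor values.

(0,0): Delta=1.0000 Bond=-33.2432
V0=0.7568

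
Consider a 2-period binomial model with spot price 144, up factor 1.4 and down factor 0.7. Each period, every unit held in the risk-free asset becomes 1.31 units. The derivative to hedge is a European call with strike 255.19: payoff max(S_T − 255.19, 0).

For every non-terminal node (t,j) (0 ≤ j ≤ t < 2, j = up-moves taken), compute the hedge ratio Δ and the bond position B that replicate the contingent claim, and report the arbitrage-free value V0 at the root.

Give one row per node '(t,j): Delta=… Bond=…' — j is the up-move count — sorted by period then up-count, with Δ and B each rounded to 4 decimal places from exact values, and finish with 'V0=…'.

(0,0): Delta=0.1785 Bond=-13.7359
(1,0): Delta=0.0000 Bond=0.0000
(1,1): Delta=0.1917 Bond=-20.6489
V0=11.9698

The replicating-portfolio and risk-neutral prices coincide; use p* = (1.31−0.7)/(1.4−0.7) = 0.8714 for the latter.
Terminal payoffs: V(2,0)=0.0000, V(2,1)=0.0000, V(2,2)=27.0500
(1,0): S=100.8000. Δ = (V_up−V_dn)/(S_up−S_dn) = (0.0000−0.0000)/(141.1200−70.5600) = 0.0000. V = [p*·0.0000 + (1−p*)·0.0000]/1.31 = 0.0000. B = V − Δ·S = 0.0000.
(1,1): S=201.6000. Δ = (V_up−V_dn)/(S_up−S_dn) = (27.0500−0.0000)/(282.2400−141.1200) = 0.1917. V = [p*·27.0500 + (1−p*)·0.0000]/1.31 = 17.9940. B = V − Δ·S = -20.6489.
(0,0): S=144.0000. Δ = (V_up−V_dn)/(S_up−S_dn) = (17.9940−0.0000)/(201.6000−100.8000) = 0.1785. V = [p*·17.9940 + (1−p*)·0.0000]/1.31 = 11.9698. B = V − Δ·S = -13.7359.
Each (Δ,B) replicates both successor values, so the strategy is self-financing and V0 is arbitrage-free.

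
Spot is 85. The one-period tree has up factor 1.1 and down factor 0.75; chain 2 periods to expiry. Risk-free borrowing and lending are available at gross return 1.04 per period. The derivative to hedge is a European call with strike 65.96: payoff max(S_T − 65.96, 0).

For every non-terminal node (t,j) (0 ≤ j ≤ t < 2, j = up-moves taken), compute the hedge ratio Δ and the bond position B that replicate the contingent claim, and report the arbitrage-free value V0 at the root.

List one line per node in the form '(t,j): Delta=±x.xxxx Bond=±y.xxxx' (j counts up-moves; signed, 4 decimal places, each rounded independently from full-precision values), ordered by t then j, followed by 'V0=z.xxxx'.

(0,0): Delta=0.8995 Bond=-51.9439
(1,0): Delta=0.1867 Bond=-8.5817
(1,1): Delta=1.0000 Bond=-63.4231
V0=24.5094

Since d<R<u, set p* = (R−d)/(u−d) = 0.8286; price each node as the discounted p*-expectation of its children.
At expiry t=2: V(2,0)=0.0000, V(2,1)=4.1650, V(2,2)=36.8900
  t=1,j=0: stock 63.7500 → up 70.1250 (V=4.1650), down 47.8125 (V=0.0000). Price 3.3183; hedge Δ=0.1867, bond B=-8.5817.
  t=1,j=1: stock 93.5000 → up 102.8500 (V=36.8900), down 70.1250 (V=4.1650). Price 30.0769; hedge Δ=1.0000, bond B=-63.4231.
  t=0,j=0: stock 85.0000 → up 93.5000 (V=30.0769), down 63.7500 (V=3.3183). Price 24.5094; hedge Δ=0.8995, bond B=-51.9439.
Root portfolio cost Δ·85+B reproduces V0=24.5094.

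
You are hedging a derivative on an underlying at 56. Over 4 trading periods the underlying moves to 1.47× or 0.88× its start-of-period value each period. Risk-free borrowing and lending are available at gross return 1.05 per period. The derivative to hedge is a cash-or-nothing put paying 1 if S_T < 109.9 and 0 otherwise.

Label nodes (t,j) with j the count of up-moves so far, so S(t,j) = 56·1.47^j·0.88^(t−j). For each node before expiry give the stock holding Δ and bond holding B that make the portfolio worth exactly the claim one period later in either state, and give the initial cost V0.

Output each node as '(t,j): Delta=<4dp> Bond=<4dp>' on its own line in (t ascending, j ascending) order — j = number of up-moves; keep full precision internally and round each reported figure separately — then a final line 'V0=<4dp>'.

No-arbitrage ⇒ martingale measure with p* = (R−d)/(u−d) = 0.2881.
At expiry t=4: V(4,0)=1.0000, V(4,1)=1.0000, V(4,2)=1.0000, V(4,3)=0.0000, V(4,4)=0.0000
(3,0): S=38.1624. Δ = (V_up−V_dn)/(S_up−S_dn) = (1.0000−1.0000)/(56.0988−33.5829) = 0.0000. V = [p*·1.0000 + (1−p*)·1.0000]/1.05 = 0.9524. B = V − Δ·S = 0.9524.
(3,1): S=63.7486. Δ = (V_up−V_dn)/(S_up−S_dn) = (1.0000−1.0000)/(93.7105−56.0988) = 0.0000. V = [p*·1.0000 + (1−p*)·1.0000]/1.05 = 0.9524. B = V − Δ·S = 0.9524.
(3,2): S=106.4892. Δ = (V_up−V_dn)/(S_up−S_dn) = (0.0000−1.0000)/(156.5391−93.7105) = -0.0159. V = [p*·0.0000 + (1−p*)·1.0000]/1.05 = 0.6780. B = V − Δ·S = 2.3729.
(3,3): S=177.8853. Δ = (V_up−V_dn)/(S_up−S_dn) = (0.0000−0.0000)/(261.4914−156.5391) = 0.0000. V = [p*·0.0000 + (1−p*)·0.0000]/1.05 = 0.0000. B = V − Δ·S = 0.0000.
(2,0): S=43.3664. Δ = (V_up−V_dn)/(S_up−S_dn) = (0.9524−0.9524)/(63.7486−38.1624) = 0.0000. V = [p*·0.9524 + (1−p*)·0.9524]/1.05 = 0.9070. B = V − Δ·S = 0.9070.
(2,1): S=72.4416. Δ = (V_up−V_dn)/(S_up−S_dn) = (0.6780−0.9524)/(106.4892−63.7486) = -0.0064. V = [p*·0.6780 + (1−p*)·0.9524]/1.05 = 0.8317. B = V − Δ·S = 1.2968.
(2,2): S=121.0104. Δ = (V_up−V_dn)/(S_up−S_dn) = (0.0000−0.6780)/(177.8853−106.4892) = -0.0095. V = [p*·0.0000 + (1−p*)·0.6780]/1.05 = 0.4596. B = V − Δ·S = 1.6087.
(1,0): S=49.2800. Δ = (V_up−V_dn)/(S_up−S_dn) = (0.8317−0.9070)/(72.4416−43.3664) = -0.0026. V = [p*·0.8317 + (1−p*)·0.9070]/1.05 = 0.8432. B = V − Δ·S = 0.9708.
(1,1): S=82.3200. Δ = (V_up−V_dn)/(S_up−S_dn) = (0.4596−0.8317)/(121.0104−72.4416) = -0.0077. V = [p*·0.4596 + (1−p*)·0.8317]/1.05 = 0.6900. B = V − Δ·S = 1.3207.
(0,0): S=56.0000. Δ = (V_up−V_dn)/(S_up−S_dn) = (0.6900−0.8432)/(82.3200−49.2800) = -0.0046. V = [p*·0.6900 + (1−p*)·0.8432]/1.05 = 0.7610. B = V − Δ·S = 1.0206.
Root portfolio cost Δ·56+B reproduces V0=0.7610.

(0,0): Delta=-0.0046 Bond=1.0206
(1,0): Delta=-0.0026 Bond=0.9708
(1,1): Delta=-0.0077 Bond=1.3207
(2,0): Delta=0.0000 Bond=0.9070
(2,1): Delta=-0.0064 Bond=1.2968
(2,2): Delta=-0.0095 Bond=1.6087
(3,0): Delta=0.0000 Bond=0.9524
(3,1): Delta=0.0000 Bond=0.9524
(3,2): Delta=-0.0159 Bond=2.3729
(3,3): Delta=0.0000 Bond=0.0000
V0=0.7610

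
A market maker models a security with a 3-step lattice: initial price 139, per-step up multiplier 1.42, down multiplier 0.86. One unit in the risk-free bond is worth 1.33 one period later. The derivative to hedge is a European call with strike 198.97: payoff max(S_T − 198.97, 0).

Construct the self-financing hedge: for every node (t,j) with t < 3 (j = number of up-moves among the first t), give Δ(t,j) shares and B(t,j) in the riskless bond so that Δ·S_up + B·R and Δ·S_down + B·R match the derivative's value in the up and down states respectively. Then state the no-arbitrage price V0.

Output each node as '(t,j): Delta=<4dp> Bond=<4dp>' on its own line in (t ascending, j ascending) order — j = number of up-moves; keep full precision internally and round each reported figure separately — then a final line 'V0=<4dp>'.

Under the risk-neutral measure, an up-move has probability p* = (R−d)/(u−d) = 0.8393 and values discount at R = 1.33.
Terminal values V(3,·): V(3,0)=0.0000, V(3,1)=0.0000, V(3,2)=42.0705, V(3,3)=199.0270
Node (2,0) S=102.8044: V=(p*·0.0000+(1−p*)·0.0000)/1.33=0.0000; Δ=(0.0000−0.0000)/(145.9822−88.4118)=0.0000; B=V−Δ·S=0.0000
Node (2,1) S=169.7468: V=(p*·42.0705+(1−p*)·0.0000)/1.33=26.5482; Δ=(42.0705−0.0000)/(241.0405−145.9822)=0.4426; B=V−Δ·S=-48.5776
Node (2,2) S=280.2796: V=(p*·199.0270+(1−p*)·42.0705)/1.33=130.6781; Δ=(199.0270−42.0705)/(397.9970−241.0405)=1.0000; B=V−Δ·S=-149.6015
Node (1,0) S=119.5400: V=(p*·26.5482+(1−p*)·0.0000)/1.33=16.7530; Δ=(26.5482−0.0000)/(169.7468−102.8044)=0.3966; B=V−Δ·S=-30.6545
Node (1,1) S=197.3800: V=(p*·130.6781+(1−p*)·26.5482)/1.33=85.6714; Δ=(130.6781−26.5482)/(280.2796−169.7468)=0.9421; B=V−Δ·S=-100.2748
Node (0,0) S=139.0000: V=(p*·85.6714+(1−p*)·16.7530)/1.33=56.0866; Δ=(85.6714−16.7530)/(197.3800−119.5400)=0.8854; B=V−Δ·S=-66.9818
Root portfolio cost Δ·139+B reproduces V0=56.0866.

(0,0): Delta=0.8854 Bond=-66.9818
(1,0): Delta=0.3966 Bond=-30.6545
(1,1): Delta=0.9421 Bond=-100.2748
(2,0): Delta=0.0000 Bond=0.0000
(2,1): Delta=0.4426 Bond=-48.5776
(2,2): Delta=1.0000 Bond=-149.6015
V0=56.0866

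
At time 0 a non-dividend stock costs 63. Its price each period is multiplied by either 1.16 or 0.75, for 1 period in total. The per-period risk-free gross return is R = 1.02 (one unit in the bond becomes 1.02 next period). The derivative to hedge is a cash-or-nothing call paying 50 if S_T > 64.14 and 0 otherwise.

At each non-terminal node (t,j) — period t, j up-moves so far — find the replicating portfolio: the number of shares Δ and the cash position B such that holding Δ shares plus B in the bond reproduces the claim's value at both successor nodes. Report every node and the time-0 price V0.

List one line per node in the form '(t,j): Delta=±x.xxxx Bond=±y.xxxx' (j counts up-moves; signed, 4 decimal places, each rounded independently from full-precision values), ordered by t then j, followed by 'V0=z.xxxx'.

Since d<R<u, set p* = (R−d)/(u−d) = 0.6585; price each node as the discounted p*-expectation of its children.
Terminal payoffs: V(1,0)=0.0000, V(1,1)=50.0000
(0,0): S=63.0000. Δ = (V_up−V_dn)/(S_up−S_dn) = (50.0000−0.0000)/(73.0800−47.2500) = 1.9357. V = [p*·50.0000 + (1−p*)·0.0000]/1.02 = 32.2812. B = V − Δ·S = -89.6700.
Each (Δ,B) replicates both successor values, so the strategy is self-financing and V0 is arbitrage-free.

(0,0): Delta=1.9357 Bond=-89.6700
V0=32.2812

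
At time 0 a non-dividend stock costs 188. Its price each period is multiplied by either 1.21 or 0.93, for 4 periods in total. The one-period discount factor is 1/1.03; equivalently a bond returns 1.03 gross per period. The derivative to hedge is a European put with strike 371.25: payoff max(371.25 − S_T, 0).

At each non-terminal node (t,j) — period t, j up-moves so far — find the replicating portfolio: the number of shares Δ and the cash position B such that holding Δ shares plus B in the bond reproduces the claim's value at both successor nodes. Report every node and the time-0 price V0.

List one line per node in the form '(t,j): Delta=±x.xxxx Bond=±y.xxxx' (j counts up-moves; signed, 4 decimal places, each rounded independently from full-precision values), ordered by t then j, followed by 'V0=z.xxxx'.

No-arbitrage ⇒ martingale measure with p* = (R−d)/(u−d) = 0.3571.
Terminal payoffs: V(4,0)=230.6162, V(4,1)=188.2749, V(4,2)=133.1856, V(4,3)=61.5103, V(4,4)=0.0000
Node (3,0) S=151.2191: V=(p*·188.2749+(1−p*)·230.6162)/1.03=209.2178; Δ=(188.2749−230.6162)/(182.9751−140.6338)=-1.0000; B=V−Δ·S=360.4369
Node (3,1) S=196.7475: V=(p*·133.1856+(1−p*)·188.2749)/1.03=163.6894; Δ=(133.1856−188.2749)/(238.0644−182.9751)=-1.0000; B=V−Δ·S=360.4369
Node (3,2) S=255.9832: V=(p*·61.5103+(1−p*)·133.1856)/1.03=104.4536; Δ=(61.5103−133.1856)/(309.7397−238.0644)=-1.0000; B=V−Δ·S=360.4369
Node (3,3) S=333.0535: V=(p*·0.0000+(1−p*)·61.5103)/1.03=38.3906; Δ=(0.0000−61.5103)/(402.9947−309.7397)=-0.6596; B=V−Δ·S=258.0702
Node (2,0) S=162.6012: V=(p*·163.6894+(1−p*)·209.2178)/1.03=187.3375; Δ=(163.6894−209.2178)/(196.7475−151.2191)=-1.0000; B=V−Δ·S=349.9387
Node (2,1) S=211.5564: V=(p*·104.4536+(1−p*)·163.6894)/1.03=138.3823; Δ=(104.4536−163.6894)/(255.9832−196.7475)=-1.0000; B=V−Δ·S=349.9387
Node (2,2) S=275.2508: V=(p*·38.3906+(1−p*)·104.4536)/1.03=78.5046; Δ=(38.3906−104.4536)/(333.0535−255.9832)=-0.8572; B=V−Δ·S=314.4440
Node (1,0) S=174.8400: V=(p*·138.3823+(1−p*)·187.3375)/1.03=164.9063; Δ=(138.3823−187.3375)/(211.5564−162.6012)=-1.0000; B=V−Δ·S=339.7463
Node (1,1) S=227.4800: V=(p*·78.5046+(1−p*)·138.3823)/1.03=113.5897; Δ=(78.5046−138.3823)/(275.2508−211.5564)=-0.9401; B=V−Δ·S=327.4389
Node (0,0) S=188.0000: V=(p*·113.5897+(1−p*)·164.9063)/1.03=142.3097; Δ=(113.5897−164.9063)/(227.4800−174.8400)=-0.9749; B=V−Δ·S=325.5833
Each (Δ,B) replicates both successor values, so the strategy is self-financing and V0 is arbitrage-free.

(0,0): Delta=-0.9749 Bond=325.5833
(1,0): Delta=-1.0000 Bond=339.7463
(1,1): Delta=-0.9401 Bond=327.4389
(2,0): Delta=-1.0000 Bond=349.9387
(2,1): Delta=-1.0000 Bond=349.9387
(2,2): Delta=-0.8572 Bond=314.4440
(3,0): Delta=-1.0000 Bond=360.4369
(3,1): Delta=-1.0000 Bond=360.4369
(3,2): Delta=-1.0000 Bond=360.4369
(3,3): Delta=-0.6596 Bond=258.0702
V0=142.3097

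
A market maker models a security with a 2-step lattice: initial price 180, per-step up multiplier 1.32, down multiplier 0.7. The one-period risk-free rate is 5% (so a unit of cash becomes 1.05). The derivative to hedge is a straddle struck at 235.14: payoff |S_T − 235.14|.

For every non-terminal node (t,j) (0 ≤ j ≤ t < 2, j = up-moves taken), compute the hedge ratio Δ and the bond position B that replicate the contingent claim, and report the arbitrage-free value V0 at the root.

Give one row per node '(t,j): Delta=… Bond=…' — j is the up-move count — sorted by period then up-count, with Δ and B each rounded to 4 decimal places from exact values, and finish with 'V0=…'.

Under the risk-neutral measure, an up-move has probability p* = (R−d)/(u−d) = 0.5645 and values discount at R = 1.05.
Terminal payoffs: V(2,0)=146.9400, V(2,1)=68.8200, V(2,2)=78.4920
(1,0): S=126.0000. Δ = (V_up−V_dn)/(S_up−S_dn) = (68.8200−146.9400)/(166.3200−88.2000) = -1.0000. V = [p*·68.8200 + (1−p*)·146.9400]/1.05 = 97.9429. B = V − Δ·S = 223.9429.
(1,1): S=237.6000. Δ = (V_up−V_dn)/(S_up−S_dn) = (78.4920−68.8200)/(313.6320−166.3200) = 0.0657. V = [p*·78.4920 + (1−p*)·68.8200]/1.05 = 70.7429. B = V − Δ·S = 55.1429.
(0,0): S=180.0000. Δ = (V_up−V_dn)/(S_up−S_dn) = (70.7429−97.9429)/(237.6000−126.0000) = -0.2437. V = [p*·70.7429 + (1−p*)·97.9429]/1.05 = 78.6553. B = V − Δ·S = 122.5262.
Self-financing check: at every node Δ·S+B equals the discounted successor values.

(0,0): Delta=-0.2437 Bond=122.5262
(1,0): Delta=-1.0000 Bond=223.9429
(1,1): Delta=0.0657 Bond=55.1429
V0=78.6553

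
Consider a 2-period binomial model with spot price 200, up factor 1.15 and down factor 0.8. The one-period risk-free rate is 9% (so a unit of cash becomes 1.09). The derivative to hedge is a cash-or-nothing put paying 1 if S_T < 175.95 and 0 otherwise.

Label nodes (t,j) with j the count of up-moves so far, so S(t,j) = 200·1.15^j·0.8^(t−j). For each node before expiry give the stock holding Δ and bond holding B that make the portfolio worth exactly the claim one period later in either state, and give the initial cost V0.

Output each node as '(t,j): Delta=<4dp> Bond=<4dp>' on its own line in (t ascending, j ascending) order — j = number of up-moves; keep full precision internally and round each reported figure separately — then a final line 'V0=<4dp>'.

(0,0): Delta=-0.0022 Bond=0.4741
(1,0): Delta=-0.0179 Bond=3.0144
(1,1): Delta=0.0000 Bond=0.0000
V0=0.0247

Since d<R<u, set p* = (R−d)/(u−d) = 0.8286; price each node as the discounted p*-expectation of its children.
Terminal values V(2,·): V(2,0)=1.0000, V(2,1)=0.0000, V(2,2)=0.0000
Node (1,0) S=160.0000: V=(p*·0.0000+(1−p*)·1.0000)/1.09=0.1573; Δ=(0.0000−1.0000)/(184.0000−128.0000)=-0.0179; B=V−Δ·S=3.0144
Node (1,1) S=230.0000: V=(p*·0.0000+(1−p*)·0.0000)/1.09=0.0000; Δ=(0.0000−0.0000)/(264.5000−184.0000)=0.0000; B=V−Δ·S=0.0000
Node (0,0) S=200.0000: V=(p*·0.0000+(1−p*)·0.1573)/1.09=0.0247; Δ=(0.0000−0.1573)/(230.0000−160.0000)=-0.0022; B=V−Δ·S=0.4741
Check: Δ(0,0)·S0 + B(0,0) = 0.0247 = V0.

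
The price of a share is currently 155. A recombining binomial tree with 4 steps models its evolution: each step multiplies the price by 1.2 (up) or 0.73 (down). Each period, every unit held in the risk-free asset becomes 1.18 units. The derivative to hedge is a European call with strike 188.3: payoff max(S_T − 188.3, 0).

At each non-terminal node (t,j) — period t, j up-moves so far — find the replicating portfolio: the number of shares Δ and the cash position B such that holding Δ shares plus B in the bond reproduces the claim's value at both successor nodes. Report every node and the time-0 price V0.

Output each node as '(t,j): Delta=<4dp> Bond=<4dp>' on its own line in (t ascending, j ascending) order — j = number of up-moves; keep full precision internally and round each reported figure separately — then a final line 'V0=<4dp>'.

Since d<R<u, set p* = (R−d)/(u−d) = 0.9574; price each node as the discounted p*-expectation of its children.
Terminal payoffs: V(4,0)=0.0000, V(4,1)=0.0000, V(4,2)=0.0000, V(4,3)=7.2232, V(4,4)=133.1080
  t=3,j=0: stock 60.2976 → up 72.3572 (V=0.0000), down 44.0173 (V=0.0000). Price 0.0000; hedge Δ=0.0000, bond B=0.0000.
  t=3,j=1: stock 99.1194 → up 118.9433 (V=0.0000), down 72.3572 (V=0.0000). Price 0.0000; hedge Δ=0.0000, bond B=0.0000.
  t=3,j=2: stock 162.9360 → up 195.5232 (V=7.2232), down 118.9433 (V=0.0000). Price 5.8609; hedge Δ=0.0943, bond B=-9.5076.
  t=3,j=3: stock 267.8400 → up 321.4080 (V=133.1080), down 195.5232 (V=7.2232). Price 108.2637; hedge Δ=1.0000, bond B=-159.5763.
  t=2,j=0: stock 82.5995 → up 99.1194 (V=0.0000), down 60.2976 (V=0.0000). Price 0.0000; hedge Δ=0.0000, bond B=0.0000.
  t=2,j=1: stock 135.7800 → up 162.9360 (V=5.8609), down 99.1194 (V=0.0000). Price 4.7555; hedge Δ=0.0918, bond B=-7.7145.
  t=2,j=2: stock 223.2000 → up 267.8400 (V=108.2637), down 162.9360 (V=5.8609). Price 88.0561; hedge Δ=0.9762, bond B=-129.8223.
  t=1,j=0: stock 113.1500 → up 135.7800 (V=4.7555), down 82.5995 (V=0.0000). Price 3.8586; hedge Δ=0.0894, bond B=-6.2595.
  t=1,j=1: stock 186.0000 → up 223.2000 (V=88.0561), down 135.7800 (V=4.7555). Price 71.6198; hedge Δ=0.9529, bond B=-105.6155.
  t=0,j=0: stock 155.0000 → up 186.0000 (V=71.6198), down 113.1500 (V=3.8586). Price 58.2511; hedge Δ=0.9301, bond B=-85.9217.
Root portfolio cost Δ·155+B reproduces V0=58.2511.

(0,0): Delta=0.9301 Bond=-85.9217
(1,0): Delta=0.0894 Bond=-6.2595
(1,1): Delta=0.9529 Bond=-105.6155
(2,0): Delta=0.0000 Bond=0.0000
(2,1): Delta=0.0918 Bond=-7.7145
(2,2): Delta=0.9762 Bond=-129.8223
(3,0): Delta=0.0000 Bond=0.0000
(3,1): Delta=0.0000 Bond=0.0000
(3,2): Delta=0.0943 Bond=-9.5076
(3,3): Delta=1.0000 Bond=-159.5763
V0=58.2511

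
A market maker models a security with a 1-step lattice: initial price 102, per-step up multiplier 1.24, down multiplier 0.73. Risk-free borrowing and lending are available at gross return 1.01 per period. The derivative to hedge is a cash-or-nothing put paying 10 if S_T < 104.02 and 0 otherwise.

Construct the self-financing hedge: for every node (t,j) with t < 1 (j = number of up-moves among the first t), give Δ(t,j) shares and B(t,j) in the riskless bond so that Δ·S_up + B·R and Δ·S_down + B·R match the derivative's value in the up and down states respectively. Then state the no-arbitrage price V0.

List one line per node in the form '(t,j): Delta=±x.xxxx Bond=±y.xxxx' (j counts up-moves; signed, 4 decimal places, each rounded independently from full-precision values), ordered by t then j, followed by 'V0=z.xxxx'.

(0,0): Delta=-0.1922 Bond=24.0730
V0=4.4652

Risk-neutral probability p* = (R−d)/(u−d) = (1.01−0.73)/(1.24−0.73) = 0.5490.
Payoff layer (t=1): V(1,0)=10.0000, V(1,1)=0.0000
Node (0,0) S=102.0000: V=(p*·0.0000+(1−p*)·10.0000)/1.01=4.4652; Δ=(0.0000−10.0000)/(126.4800−74.4600)=-0.1922; B=V−Δ·S=24.0730
The time-0 hedge costs 4.4652, which is the no-arbitrage price.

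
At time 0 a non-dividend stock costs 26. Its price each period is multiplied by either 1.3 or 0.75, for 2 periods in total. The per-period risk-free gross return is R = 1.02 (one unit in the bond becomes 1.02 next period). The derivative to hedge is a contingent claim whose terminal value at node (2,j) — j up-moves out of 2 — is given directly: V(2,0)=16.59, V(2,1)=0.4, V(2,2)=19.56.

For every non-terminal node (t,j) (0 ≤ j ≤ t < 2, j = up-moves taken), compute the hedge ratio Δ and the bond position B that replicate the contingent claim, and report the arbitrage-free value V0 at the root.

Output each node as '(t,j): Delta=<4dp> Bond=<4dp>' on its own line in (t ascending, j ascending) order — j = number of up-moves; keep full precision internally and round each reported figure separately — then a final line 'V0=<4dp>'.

(0,0): Delta=0.0798 Bond=6.7814
(1,0): Delta=-1.5096 Bond=37.9091
(1,1): Delta=1.0307 Bond=-25.2228
V0=8.8557

Under the risk-neutral measure, an up-move has probability p* = (R−d)/(u−d) = 0.4909 and values discount at R = 1.02.
Payoff layer (t=2): V(2,0)=16.5900, V(2,1)=0.4000, V(2,2)=19.5600
(1,0): S=19.5000. Δ = (V_up−V_dn)/(S_up−S_dn) = (0.4000−16.5900)/(25.3500−14.6250) = -1.5096. V = [p*·0.4000 + (1−p*)·16.5900]/1.02 = 8.4727. B = V − Δ·S = 37.9091.
(1,1): S=33.8000. Δ = (V_up−V_dn)/(S_up−S_dn) = (19.5600−0.4000)/(43.9400−25.3500) = 1.0307. V = [p*·19.5600 + (1−p*)·0.4000]/1.02 = 9.6135. B = V − Δ·S = -25.2228.
(0,0): S=26.0000. Δ = (V_up−V_dn)/(S_up−S_dn) = (9.6135−8.4727)/(33.8000−19.5000) = 0.0798. V = [p*·9.6135 + (1−p*)·8.4727]/1.02 = 8.8557. B = V − Δ·S = 6.7814.
Check: Δ(0,0)·S0 + B(0,0) = 8.8557 = V0.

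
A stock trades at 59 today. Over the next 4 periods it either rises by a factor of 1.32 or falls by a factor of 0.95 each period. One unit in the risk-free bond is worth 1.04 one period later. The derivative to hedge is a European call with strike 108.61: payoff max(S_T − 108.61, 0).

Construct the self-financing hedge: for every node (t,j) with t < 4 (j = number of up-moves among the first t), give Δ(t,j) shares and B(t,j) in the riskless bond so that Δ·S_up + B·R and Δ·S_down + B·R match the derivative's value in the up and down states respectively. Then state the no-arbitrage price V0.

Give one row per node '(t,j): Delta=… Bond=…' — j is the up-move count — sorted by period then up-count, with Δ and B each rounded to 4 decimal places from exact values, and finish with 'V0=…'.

(0,0): Delta=0.1405 Bond=-7.3218
(1,0): Delta=0.0536 Bond=-2.7420
(1,1): Delta=0.3351 Bond=-22.7742
(2,0): Delta=0.0000 Bond=0.0000
(2,1): Delta=0.1735 Bond=-11.7236
(2,2): Delta=0.6971 Bond=-60.8989
(3,0): Delta=0.0000 Bond=0.0000
(3,1): Delta=0.0000 Bond=0.0000
(3,2): Delta=0.5619 Bond=-50.1249
(3,3): Delta=1.0000 Bond=-104.4327
V0=0.9671

Under the risk-neutral measure, an up-move has probability p* = (R−d)/(u−d) = 0.2432 and values discount at R = 1.04.
Payoff layer (t=4): V(4,0)=0.0000, V(4,1)=0.0000, V(4,2)=0.0000, V(4,3)=20.3032, V(4,4)=70.5115
Node (3,0) S=50.5851: V=(p*·0.0000+(1−p*)·0.0000)/1.04=0.0000; Δ=(0.0000−0.0000)/(66.7724−48.0559)=0.0000; B=V−Δ·S=0.0000
Node (3,1) S=70.2867: V=(p*·0.0000+(1−p*)·0.0000)/1.04=0.0000; Δ=(0.0000−0.0000)/(92.7784−66.7724)=0.0000; B=V−Δ·S=0.0000
Node (3,2) S=97.6615: V=(p*·20.3032+(1−p*)·0.0000)/1.04=4.7487; Δ=(20.3032−0.0000)/(128.9132−92.7784)=0.5619; B=V−Δ·S=-50.1249
Node (3,3) S=135.6981: V=(p*·70.5115+(1−p*)·20.3032)/1.04=31.2654; Δ=(70.5115−20.3032)/(179.1215−128.9132)=1.0000; B=V−Δ·S=-104.4327
Node (2,0) S=53.2475: V=(p*·0.0000+(1−p*)·0.0000)/1.04=0.0000; Δ=(0.0000−0.0000)/(70.2867−50.5851)=0.0000; B=V−Δ·S=0.0000
Node (2,1) S=73.9860: V=(p*·4.7487+(1−p*)·0.0000)/1.04=1.1107; Δ=(4.7487−0.0000)/(97.6615−70.2867)=0.1735; B=V−Δ·S=-11.7236
Node (2,2) S=102.8016: V=(p*·31.2654+(1−p*)·4.7487)/1.04=10.7680; Δ=(31.2654−4.7487)/(135.6981−97.6615)=0.6971; B=V−Δ·S=-60.8989
Node (1,0) S=56.0500: V=(p*·1.1107+(1−p*)·0.0000)/1.04=0.2598; Δ=(1.1107−0.0000)/(73.9860−53.2475)=0.0536; B=V−Δ·S=-2.7420
Node (1,1) S=77.8800: V=(p*·10.7680+(1−p*)·1.1107)/1.04=3.3267; Δ=(10.7680−1.1107)/(102.8016−73.9860)=0.3351; B=V−Δ·S=-22.7742
Node (0,0) S=59.0000: V=(p*·3.3267+(1−p*)·0.2598)/1.04=0.9671; Δ=(3.3267−0.2598)/(77.8800−56.0500)=0.1405; B=V−Δ·S=-7.3218
Self-financing check: at every node Δ·S+B equals the discounted successor values.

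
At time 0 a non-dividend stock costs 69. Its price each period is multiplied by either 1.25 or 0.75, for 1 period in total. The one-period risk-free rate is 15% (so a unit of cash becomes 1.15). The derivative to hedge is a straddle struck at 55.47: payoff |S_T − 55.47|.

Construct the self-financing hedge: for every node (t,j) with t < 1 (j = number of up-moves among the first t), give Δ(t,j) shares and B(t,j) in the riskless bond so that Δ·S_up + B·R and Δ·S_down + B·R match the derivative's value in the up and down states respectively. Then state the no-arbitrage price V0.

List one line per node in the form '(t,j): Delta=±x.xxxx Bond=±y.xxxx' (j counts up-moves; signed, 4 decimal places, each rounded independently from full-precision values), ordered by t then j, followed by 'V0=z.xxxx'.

Risk-neutral probability p* = (R−d)/(u−d) = (1.15−0.75)/(1.25−0.75) = 0.8000.
Terminal values V(1,·): V(1,0)=3.7200, V(1,1)=30.7800
  t=0,j=0: stock 69.0000 → up 86.2500 (V=30.7800), down 51.7500 (V=3.7200). Price 22.0591; hedge Δ=0.7843, bond B=-32.0609.
Check: Δ(0,0)·S0 + B(0,0) = 22.0591 = V0.

(0,0): Delta=0.7843 Bond=-32.0609
V0=22.0591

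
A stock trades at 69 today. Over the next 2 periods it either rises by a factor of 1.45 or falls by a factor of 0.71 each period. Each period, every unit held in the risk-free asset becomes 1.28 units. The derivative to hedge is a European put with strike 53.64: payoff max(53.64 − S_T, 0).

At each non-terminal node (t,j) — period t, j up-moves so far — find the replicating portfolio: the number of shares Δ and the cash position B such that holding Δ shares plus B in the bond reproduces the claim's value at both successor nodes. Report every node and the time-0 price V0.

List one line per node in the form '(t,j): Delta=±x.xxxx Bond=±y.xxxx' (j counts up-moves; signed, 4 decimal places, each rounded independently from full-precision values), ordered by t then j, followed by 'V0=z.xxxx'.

No-arbitrage ⇒ martingale measure with p* = (R−d)/(u−d) = 0.7703.
Terminal payoffs: V(2,0)=18.8571, V(2,1)=0.0000, V(2,2)=0.0000
  t=1,j=0: stock 48.9900 → up 71.0355 (V=0.0000), down 34.7829 (V=18.8571). Price 3.3844; hedge Δ=-0.5202, bond B=28.8670.
  t=1,j=1: stock 100.0500 → up 145.0725 (V=0.0000), down 71.0355 (V=0.0000). Price 0.0000; hedge Δ=0.0000, bond B=0.0000.
  t=0,j=0: stock 69.0000 → up 100.0500 (V=0.0000), down 48.9900 (V=3.3844). Price 0.6074; hedge Δ=-0.0663, bond B=5.1809.
Self-financing check: at every node Δ·S+B equals the discounted successor values.

(0,0): Delta=-0.0663 Bond=5.1809
(1,0): Delta=-0.5202 Bond=28.8670
(1,1): Delta=0.0000 Bond=0.0000
V0=0.6074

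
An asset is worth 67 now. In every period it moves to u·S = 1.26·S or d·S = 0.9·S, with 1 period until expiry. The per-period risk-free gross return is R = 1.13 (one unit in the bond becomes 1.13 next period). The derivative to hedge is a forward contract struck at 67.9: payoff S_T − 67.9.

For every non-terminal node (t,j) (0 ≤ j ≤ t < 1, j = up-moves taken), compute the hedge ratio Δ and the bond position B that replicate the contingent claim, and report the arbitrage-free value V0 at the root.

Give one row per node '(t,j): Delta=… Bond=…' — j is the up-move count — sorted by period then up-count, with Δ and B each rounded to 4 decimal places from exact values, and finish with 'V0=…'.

Since d<R<u, set p* = (R−d)/(u−d) = 0.6389; price each node as the discounted p*-expectation of its children.
Terminal payoffs: V(1,0)=-7.6000, V(1,1)=16.5200
  t=0,j=0: stock 67.0000 → up 84.4200 (V=16.5200), down 60.3000 (V=-7.6000). Price 6.9115; hedge Δ=1.0000, bond B=-60.0885.
The time-0 hedge costs 6.9115, which is the no-arbitrage price.

(0,0): Delta=1.0000 Bond=-60.0885
V0=6.9115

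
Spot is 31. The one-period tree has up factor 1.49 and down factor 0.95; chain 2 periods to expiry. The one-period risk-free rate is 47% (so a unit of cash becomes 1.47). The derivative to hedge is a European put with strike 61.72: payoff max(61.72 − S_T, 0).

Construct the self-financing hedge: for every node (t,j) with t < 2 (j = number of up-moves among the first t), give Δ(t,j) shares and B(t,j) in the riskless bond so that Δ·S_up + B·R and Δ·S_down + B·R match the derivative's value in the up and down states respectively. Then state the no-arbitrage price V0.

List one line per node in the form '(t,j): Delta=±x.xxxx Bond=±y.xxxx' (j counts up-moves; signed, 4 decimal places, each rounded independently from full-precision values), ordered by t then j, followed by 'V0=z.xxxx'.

(0,0): Delta=-0.7220 Bond=22.9935
(1,0): Delta=-1.0000 Bond=41.9864
(1,1): Delta=-0.7152 Bond=33.4856
V0=0.6103

Risk-neutral probability p* = (R−d)/(u−d) = (1.47−0.95)/(1.49−0.95) = 0.9630.
Terminal payoffs: V(2,0)=33.7425, V(2,1)=17.8395, V(2,2)=0.0000
Node (1,0) S=29.4500: V=(p*·17.8395+(1−p*)·33.7425)/1.47=12.5364; Δ=(17.8395−33.7425)/(43.8805−27.9775)=-1.0000; B=V−Δ·S=41.9864
Node (1,1) S=46.1900: V=(p*·0.0000+(1−p*)·17.8395)/1.47=0.4495; Δ=(0.0000−17.8395)/(68.8231−43.8805)=-0.7152; B=V−Δ·S=33.4856
Node (0,0) S=31.0000: V=(p*·0.4495+(1−p*)·12.5364)/1.47=0.6103; Δ=(0.4495−12.5364)/(46.1900−29.4500)=-0.7220; B=V−Δ·S=22.9935
Self-financing check: at every node Δ·S+B equals the discounted successor values.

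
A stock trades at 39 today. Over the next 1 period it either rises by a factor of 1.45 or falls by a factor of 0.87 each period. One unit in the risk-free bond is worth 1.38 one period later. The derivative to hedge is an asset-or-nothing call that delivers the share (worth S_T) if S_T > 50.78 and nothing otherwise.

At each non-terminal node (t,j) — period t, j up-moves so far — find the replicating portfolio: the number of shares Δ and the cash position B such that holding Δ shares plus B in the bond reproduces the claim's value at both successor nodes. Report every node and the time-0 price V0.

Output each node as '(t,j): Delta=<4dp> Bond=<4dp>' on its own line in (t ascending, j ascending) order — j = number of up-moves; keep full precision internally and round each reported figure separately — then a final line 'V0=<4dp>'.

(0,0): Delta=2.5000 Bond=-61.4674
V0=36.0326

Under the risk-neutral measure, an up-move has probability p* = (R−d)/(u−d) = 0.8793 and values discount at R = 1.38.
Terminal values V(1,·): V(1,0)=0.0000, V(1,1)=56.5500
(0,0): S=39.0000. Δ = (V_up−V_dn)/(S_up−S_dn) = (56.5500−0.0000)/(56.5500−33.9300) = 2.5000. V = [p*·56.5500 + (1−p*)·0.0000]/1.38 = 36.0326. B = V − Δ·S = -61.4674.
The time-0 hedge costs 36.0326, which is the no-arbitrage price.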